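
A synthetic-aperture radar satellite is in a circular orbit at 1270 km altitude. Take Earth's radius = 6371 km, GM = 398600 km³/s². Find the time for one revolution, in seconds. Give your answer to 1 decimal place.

6647.2 seconds

Semi-major axis a = 6371 + 1270 = 7641 km. Period T = 2π√(a³/μ) = 2π√(7641³/398600) = 6647.2 s = 110.79 min.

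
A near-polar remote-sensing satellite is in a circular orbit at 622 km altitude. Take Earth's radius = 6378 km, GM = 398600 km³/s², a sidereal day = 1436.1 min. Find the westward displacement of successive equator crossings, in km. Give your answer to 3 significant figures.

Semi-major axis a = 6378 + 622 = 7000 km. Period T = 2π√(a³/μ) = 2π√(7000³/398600) = 5828.5 s = 97.14 min.
During one orbit Earth rotates (5828.5 / 86166) × 360° = 24.35°.
At the equator that is 24.35° × (2π·6378/360) km/° = 24.35 × 111.3 = 2711 km.

2710 km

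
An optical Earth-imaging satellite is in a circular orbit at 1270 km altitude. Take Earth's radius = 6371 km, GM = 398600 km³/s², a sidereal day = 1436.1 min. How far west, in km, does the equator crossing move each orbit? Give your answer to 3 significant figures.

Semi-major axis a = 6371 + 1270 = 7641 km. Period T = 2π√(a³/μ) = 2π√(7641³/398600) = 6647.2 s = 110.79 min.
During one orbit Earth rotates (6647.2 / 86166) × 360° = 27.77°.
At the equator that is 27.77° × (2π·6371/360) km/° = 27.77 × 111.2 = 3088 km.

3090 km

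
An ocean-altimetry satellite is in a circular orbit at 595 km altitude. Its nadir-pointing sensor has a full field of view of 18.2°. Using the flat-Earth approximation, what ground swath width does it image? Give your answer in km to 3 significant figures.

Half-angle = 18.2°/2 = 9.1°.
Swath width ≈ 2h·tan(θ/2) = 2 × 595 × tan(9.1°) = 190.6 km.

191 km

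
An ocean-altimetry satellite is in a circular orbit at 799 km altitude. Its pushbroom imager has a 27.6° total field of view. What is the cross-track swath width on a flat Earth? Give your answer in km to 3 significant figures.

Half-angle = 27.6°/2 = 13.8°.
Swath width ≈ 2h·tan(θ/2) = 2 × 799 × tan(13.8°) = 392.5 km.

393 km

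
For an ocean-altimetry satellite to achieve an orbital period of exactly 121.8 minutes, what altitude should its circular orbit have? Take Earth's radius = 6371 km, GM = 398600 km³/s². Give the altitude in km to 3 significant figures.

1770 km

T = 121.8 min = 7308.0 s.
From T = 2π√(a³/μ): a = (μ T²/4π²)^(1/3) = (398600 × 7308.0² / 4π²)^(1/3) = 8139 km.
Altitude h = a − R = 8139 − 6371 = 1768 km.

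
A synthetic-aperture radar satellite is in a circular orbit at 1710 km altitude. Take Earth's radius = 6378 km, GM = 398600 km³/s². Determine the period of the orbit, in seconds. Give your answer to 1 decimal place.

Semi-major axis a = 6378 + 1710 = 8088 km. Period T = 2π√(a³/μ) = 2π√(8088³/398600) = 7238.9 s = 120.65 min.

7238.9 seconds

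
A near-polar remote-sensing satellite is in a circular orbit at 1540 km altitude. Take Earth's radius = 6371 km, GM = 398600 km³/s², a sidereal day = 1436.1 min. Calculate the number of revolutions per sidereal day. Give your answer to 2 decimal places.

Semi-major axis a = 6371 + 1540 = 7911 km. Period T = 2π√(a³/μ) = 2π√(7911³/398600) = 7002.6 s = 116.71 min.
Orbits per sidereal day = 86166 / 7002.6 = 12.305.

12.30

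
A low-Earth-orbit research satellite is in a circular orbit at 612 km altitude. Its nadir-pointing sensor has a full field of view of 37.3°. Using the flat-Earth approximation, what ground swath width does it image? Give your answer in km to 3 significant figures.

413 km

Half-angle = 37.3°/2 = 18.65°.
Swath width ≈ 2h·tan(θ/2) = 2 × 612 × tan(18.65°) = 413.1 km.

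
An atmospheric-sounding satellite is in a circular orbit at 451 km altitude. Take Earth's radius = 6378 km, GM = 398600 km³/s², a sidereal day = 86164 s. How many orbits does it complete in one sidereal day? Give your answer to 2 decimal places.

Semi-major axis a = 6378 + 451 = 6829 km. Period T = 2π√(a³/μ) = 2π√(6829³/398600) = 5616.3 s = 93.60 min.
Orbits per sidereal day = 86164 / 5616.3 = 15.342.

15.34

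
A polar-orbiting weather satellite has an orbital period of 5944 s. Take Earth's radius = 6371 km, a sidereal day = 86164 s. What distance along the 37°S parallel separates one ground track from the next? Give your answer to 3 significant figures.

Node shift per orbit = (5944.0/86164) × 360° = 24.83°.
Equatorial spacing = 24.83 × 111.2 km/° = 2761 km.
At 37° latitude, spacing = 2761 × cos(37°) = 2205 km.

2210 km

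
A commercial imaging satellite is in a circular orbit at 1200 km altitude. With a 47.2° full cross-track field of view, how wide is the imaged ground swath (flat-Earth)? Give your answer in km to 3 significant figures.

1050 km

Half-angle = 47.2°/2 = 23.6°.
Swath width ≈ 2h·tan(θ/2) = 2 × 1200 × tan(23.6°) = 1048.5 km.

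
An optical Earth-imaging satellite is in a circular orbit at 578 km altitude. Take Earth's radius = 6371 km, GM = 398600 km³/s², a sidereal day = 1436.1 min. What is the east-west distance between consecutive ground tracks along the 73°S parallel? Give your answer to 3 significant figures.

783 km

Semi-major axis a = 6371 + 578 = 6949 km. Period T = 2π√(a³/μ) = 2π√(6949³/398600) = 5764.9 s = 96.08 min.
Node shift per orbit = (5764.9/86166) × 360° = 24.09°.
Equatorial spacing = 24.09 × 111.2 km/° = 2678 km.
At 73° latitude, spacing = 2678 × cos(73°) = 783 km.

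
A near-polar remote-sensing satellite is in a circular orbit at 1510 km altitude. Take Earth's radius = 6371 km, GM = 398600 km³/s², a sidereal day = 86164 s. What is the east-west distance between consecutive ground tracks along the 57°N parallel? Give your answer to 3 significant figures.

Semi-major axis a = 6371 + 1510 = 7881 km. Period T = 2π√(a³/μ) = 2π√(7881³/398600) = 6962.8 s = 116.05 min.
Node shift per orbit = (6962.8/86164) × 360° = 29.09°.
Equatorial spacing = 29.09 × 111.2 km/° = 3235 km.
At 57° latitude, spacing = 3235 × cos(57°) = 1762 km.

1760 km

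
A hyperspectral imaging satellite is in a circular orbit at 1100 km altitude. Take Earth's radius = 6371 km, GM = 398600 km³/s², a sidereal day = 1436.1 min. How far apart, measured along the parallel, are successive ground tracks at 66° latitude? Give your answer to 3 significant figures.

1210 km

Semi-major axis a = 6371 + 1100 = 7471 km. Period T = 2π√(a³/μ) = 2π√(7471³/398600) = 6426.6 s = 107.11 min.
Node shift per orbit = (6426.6/86166) × 360° = 26.85°.
Equatorial spacing = 26.85 × 111.2 km/° = 2986 km.
At 66° latitude, spacing = 2986 × cos(66°) = 1214 km.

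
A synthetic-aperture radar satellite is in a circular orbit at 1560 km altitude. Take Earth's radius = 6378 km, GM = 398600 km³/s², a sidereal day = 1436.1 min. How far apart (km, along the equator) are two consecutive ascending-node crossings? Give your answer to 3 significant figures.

3270 km

Semi-major axis a = 6378 + 1560 = 7938 km. Period T = 2π√(a³/μ) = 2π√(7938³/398600) = 7038.5 s = 117.31 min.
During one orbit Earth rotates (7038.5 / 86166) × 360° = 29.41°.
At the equator that is 29.41° × (2π·6378/360) km/° = 29.41 × 111.3 = 3273 km.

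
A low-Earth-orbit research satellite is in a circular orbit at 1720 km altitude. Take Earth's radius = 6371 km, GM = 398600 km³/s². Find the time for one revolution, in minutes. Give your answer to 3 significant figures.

Semi-major axis a = 6371 + 1720 = 8091 km. Period T = 2π√(a³/μ) = 2π√(8091³/398600) = 7242.9 s = 120.72 min.

121 min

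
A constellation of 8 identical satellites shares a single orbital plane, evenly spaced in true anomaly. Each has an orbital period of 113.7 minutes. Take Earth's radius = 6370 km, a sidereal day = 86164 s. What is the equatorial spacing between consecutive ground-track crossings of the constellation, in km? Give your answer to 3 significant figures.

396 km

T = 113.7 min = 6822.0 s.
Single-satellite node shift = (6822.0/86164) × 360° = 28.50°.
With 8 satellites evenly phased, successive equator crossings are 28.50/8 = 3.563° apart.
That is 3.563 × 111.2 = 396 km at the equator.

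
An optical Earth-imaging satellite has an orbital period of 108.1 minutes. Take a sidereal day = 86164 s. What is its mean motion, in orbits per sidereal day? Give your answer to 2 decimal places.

T = 108.1 min = 6486.0 s.
Orbits per sidereal day = 86164 / 6486.0 = 13.285.

13.28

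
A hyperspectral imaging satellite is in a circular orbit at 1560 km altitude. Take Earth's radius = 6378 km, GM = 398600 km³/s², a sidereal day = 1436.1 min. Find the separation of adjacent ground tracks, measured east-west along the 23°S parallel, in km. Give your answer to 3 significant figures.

Semi-major axis a = 6378 + 1560 = 7938 km. Period T = 2π√(a³/μ) = 2π√(7938³/398600) = 7038.5 s = 117.31 min.
Node shift per orbit = (7038.5/86166) × 360° = 29.41°.
Equatorial spacing = 29.41 × 111.3 km/° = 3273 km.
At 23° latitude, spacing = 3273 × cos(23°) = 3013 km.

3010 km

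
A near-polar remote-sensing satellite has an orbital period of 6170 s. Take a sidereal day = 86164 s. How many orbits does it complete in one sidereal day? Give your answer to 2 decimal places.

Orbits per sidereal day = 86164 / 6170.0 = 13.965.

13.96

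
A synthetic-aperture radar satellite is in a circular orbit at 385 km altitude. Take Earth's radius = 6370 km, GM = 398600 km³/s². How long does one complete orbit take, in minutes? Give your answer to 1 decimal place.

Semi-major axis a = 6370 + 385 = 6755 km. Period T = 2π√(a³/μ) = 2π√(6755³/398600) = 5525.2 s = 92.09 min.

92.1 min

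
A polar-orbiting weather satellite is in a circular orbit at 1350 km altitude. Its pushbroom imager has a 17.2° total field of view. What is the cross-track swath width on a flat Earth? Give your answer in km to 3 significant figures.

408 km

Half-angle = 17.2°/2 = 8.6°.
Swath width ≈ 2h·tan(θ/2) = 2 × 1350 × tan(8.6°) = 408.3 km.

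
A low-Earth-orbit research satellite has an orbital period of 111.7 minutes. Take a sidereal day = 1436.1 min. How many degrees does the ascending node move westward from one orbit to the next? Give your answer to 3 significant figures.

28.0°

T = 111.7 min = 6702.0 s.
During one orbit Earth rotates (6702.0 / 86166) × 360° = 28.00°.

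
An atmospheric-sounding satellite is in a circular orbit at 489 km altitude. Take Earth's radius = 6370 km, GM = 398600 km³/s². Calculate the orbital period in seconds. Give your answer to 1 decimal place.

Semi-major axis a = 6370 + 489 = 6859 km. Period T = 2π√(a³/μ) = 2π√(6859³/398600) = 5653.3 s = 94.22 min.

5653.3 seconds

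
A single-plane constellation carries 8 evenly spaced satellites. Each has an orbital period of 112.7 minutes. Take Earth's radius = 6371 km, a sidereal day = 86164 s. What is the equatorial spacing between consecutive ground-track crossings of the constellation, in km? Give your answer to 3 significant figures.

393 km

T = 112.7 min = 6762.0 s.
Single-satellite node shift = (6762.0/86164) × 360° = 28.25°.
With 8 satellites evenly phased, successive equator crossings are 28.25/8 = 3.532° apart.
That is 3.532 × 111.2 = 393 km at the equator.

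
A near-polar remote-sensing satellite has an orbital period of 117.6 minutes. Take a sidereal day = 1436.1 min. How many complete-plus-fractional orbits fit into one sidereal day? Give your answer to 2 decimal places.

12.21

T = 117.6 min = 7056.0 s.
Orbits per sidereal day = 86166 / 7056.0 = 12.212.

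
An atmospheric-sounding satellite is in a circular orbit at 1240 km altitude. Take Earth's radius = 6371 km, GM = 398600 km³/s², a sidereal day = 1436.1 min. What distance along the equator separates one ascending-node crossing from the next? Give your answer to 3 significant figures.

Semi-major axis a = 6371 + 1240 = 7611 km. Period T = 2π√(a³/μ) = 2π√(7611³/398600) = 6608.1 s = 110.13 min.
During one orbit Earth rotates (6608.1 / 86166) × 360° = 27.61°.
At the equator that is 27.61° × (2π·6371/360) km/° = 27.61 × 111.2 = 3070 km.

3070 km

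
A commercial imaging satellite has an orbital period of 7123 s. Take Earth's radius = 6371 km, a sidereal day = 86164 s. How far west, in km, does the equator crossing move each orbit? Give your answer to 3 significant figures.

3310 km

During one orbit Earth rotates (7123.0 / 86164) × 360° = 29.76°.
At the equator that is 29.76° × (2π·6371/360) km/° = 29.76 × 111.2 = 3309 km.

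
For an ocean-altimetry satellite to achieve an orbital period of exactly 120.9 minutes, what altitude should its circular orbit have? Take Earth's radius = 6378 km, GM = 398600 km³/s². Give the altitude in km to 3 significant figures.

1720 km

T = 120.9 min = 7254.0 s.
From T = 2π√(a³/μ): a = (μ T²/4π²)^(1/3) = (398600 × 7254.0² / 4π²)^(1/3) = 8099 km.
Altitude h = a − R = 8099 − 6378 = 1721 km.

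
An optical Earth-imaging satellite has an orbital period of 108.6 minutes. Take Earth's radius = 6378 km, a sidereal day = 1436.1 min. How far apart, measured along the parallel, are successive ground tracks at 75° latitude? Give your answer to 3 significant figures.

T = 108.6 min = 6516.0 s.
Node shift per orbit = (6516.0/86166) × 360° = 27.22°.
Equatorial spacing = 27.22 × 111.3 km/° = 3030 km.
At 75° latitude, spacing = 3030 × cos(75°) = 784 km.

784 km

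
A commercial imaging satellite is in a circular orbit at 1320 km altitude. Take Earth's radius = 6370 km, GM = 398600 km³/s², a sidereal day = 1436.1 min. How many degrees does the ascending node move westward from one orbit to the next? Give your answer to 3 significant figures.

28.0°

Semi-major axis a = 6370 + 1320 = 7690 km. Period T = 2π√(a³/μ) = 2π√(7690³/398600) = 6711.2 s = 111.85 min.
During one orbit Earth rotates (6711.2 / 86166) × 360° = 28.04°.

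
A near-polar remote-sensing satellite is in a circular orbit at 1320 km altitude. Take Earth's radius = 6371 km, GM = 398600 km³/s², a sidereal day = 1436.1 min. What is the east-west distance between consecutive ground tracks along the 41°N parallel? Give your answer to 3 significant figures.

2350 km

Semi-major axis a = 6371 + 1320 = 7691 km. Period T = 2π√(a³/μ) = 2π√(7691³/398600) = 6712.5 s = 111.88 min.
Node shift per orbit = (6712.5/86166) × 360° = 28.04°.
Equatorial spacing = 28.04 × 111.2 km/° = 3118 km.
At 41° latitude, spacing = 3118 × cos(41°) = 2354 km.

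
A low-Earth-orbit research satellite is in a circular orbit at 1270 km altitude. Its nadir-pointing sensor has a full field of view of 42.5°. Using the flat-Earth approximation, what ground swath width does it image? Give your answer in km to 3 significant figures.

Half-angle = 42.5°/2 = 21.25°.
Swath width ≈ 2h·tan(θ/2) = 2 × 1270 × tan(21.25°) = 987.8 km.

988 km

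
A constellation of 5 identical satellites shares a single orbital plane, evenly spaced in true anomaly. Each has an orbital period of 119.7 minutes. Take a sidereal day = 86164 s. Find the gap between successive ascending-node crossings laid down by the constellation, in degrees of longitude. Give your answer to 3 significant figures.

6.00°

T = 119.7 min = 7182.0 s.
Single-satellite node shift = (7182.0/86164) × 360° = 30.01°.
With 5 satellites evenly phased, successive equator crossings are 30.01/5 = 6.001° apart.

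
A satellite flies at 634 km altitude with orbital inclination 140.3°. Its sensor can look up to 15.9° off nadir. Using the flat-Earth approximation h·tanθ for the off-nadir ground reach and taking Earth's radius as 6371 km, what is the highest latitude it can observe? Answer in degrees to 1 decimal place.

Retrograde orbit: the ground track reaches ±(180° − i) = ±(180 − 140.3) = ±39.7°.
Sensor half-swath on the ground ≈ 634·tan(15.9°) = 181 km = 1.62° of latitude.
Maximum observable latitude ≈ 39.7 + 1.62 = 41.3°.

41.3°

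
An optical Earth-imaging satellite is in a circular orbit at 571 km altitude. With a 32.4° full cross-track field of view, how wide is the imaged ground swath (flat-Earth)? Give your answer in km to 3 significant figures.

332 km

Half-angle = 32.4°/2 = 16.2°.
Swath width ≈ 2h·tan(θ/2) = 2 × 571 × tan(16.2°) = 331.8 km.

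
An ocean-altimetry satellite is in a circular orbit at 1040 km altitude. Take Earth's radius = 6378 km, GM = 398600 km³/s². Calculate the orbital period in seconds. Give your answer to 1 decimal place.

Semi-major axis a = 6378 + 1040 = 7418 km. Period T = 2π√(a³/μ) = 2π√(7418³/398600) = 6358.3 s = 105.97 min.

6358.3 seconds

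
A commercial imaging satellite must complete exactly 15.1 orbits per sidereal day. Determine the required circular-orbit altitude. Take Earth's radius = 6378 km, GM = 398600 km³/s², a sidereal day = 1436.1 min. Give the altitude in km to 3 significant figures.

Required period T = 86166 / 15.1 = 5706.4 s.
From T = 2π√(a³/μ): a = (μ T²/4π²)^(1/3) = (398600 × 5706.4² / 4π²)^(1/3) = 6902 km.
Altitude h = a − R = 6902 − 6378 = 524 km.

524 km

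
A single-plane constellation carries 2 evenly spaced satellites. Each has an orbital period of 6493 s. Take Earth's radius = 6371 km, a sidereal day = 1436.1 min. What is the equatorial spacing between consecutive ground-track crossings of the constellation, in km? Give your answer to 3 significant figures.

1510 km

Single-satellite node shift = (6493.0/86166) × 360° = 27.13°.
With 2 satellites evenly phased, successive equator crossings are 27.13/2 = 13.564° apart.
That is 13.564 × 111.2 = 1508 km at the equator.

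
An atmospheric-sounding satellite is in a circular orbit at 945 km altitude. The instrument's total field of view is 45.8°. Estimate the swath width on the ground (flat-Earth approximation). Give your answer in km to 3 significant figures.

798 km

Half-angle = 45.8°/2 = 22.9°.
Swath width ≈ 2h·tan(θ/2) = 2 × 945 × tan(22.9°) = 798.4 km.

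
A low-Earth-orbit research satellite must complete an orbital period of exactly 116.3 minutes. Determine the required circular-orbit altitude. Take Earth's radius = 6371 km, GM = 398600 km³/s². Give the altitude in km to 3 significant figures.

T = 116.3 min = 6978.0 s.
From T = 2π√(a³/μ): a = (μ T²/4π²)^(1/3) = (398600 × 6978.0² / 4π²)^(1/3) = 7892 km.
Altitude h = a − R = 7892 − 6371 = 1521 km.

1520 km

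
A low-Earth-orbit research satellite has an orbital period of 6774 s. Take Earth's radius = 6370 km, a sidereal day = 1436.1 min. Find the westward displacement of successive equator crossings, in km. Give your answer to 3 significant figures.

3150 km

During one orbit Earth rotates (6774.0 / 86166) × 360° = 28.30°.
At the equator that is 28.30° × (2π·6370/360) km/° = 28.30 × 111.2 = 3147 km.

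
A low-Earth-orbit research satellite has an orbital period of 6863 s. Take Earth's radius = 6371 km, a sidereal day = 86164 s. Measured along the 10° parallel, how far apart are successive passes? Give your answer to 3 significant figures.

Node shift per orbit = (6863.0/86164) × 360° = 28.67°.
Equatorial spacing = 28.67 × 111.2 km/° = 3188 km.
At 10° latitude, spacing = 3188 × cos(10°) = 3140 km.

3140 km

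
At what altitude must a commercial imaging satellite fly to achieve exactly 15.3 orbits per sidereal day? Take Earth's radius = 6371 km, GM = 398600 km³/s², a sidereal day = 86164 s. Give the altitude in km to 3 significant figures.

470 km

Required period T = 86164 / 15.3 = 5631.6 s.
From T = 2π√(a³/μ): a = (μ T²/4π²)^(1/3) = (398600 × 5631.6² / 4π²)^(1/3) = 6841 km.
Altitude h = a − R = 6841 − 6371 = 470 km.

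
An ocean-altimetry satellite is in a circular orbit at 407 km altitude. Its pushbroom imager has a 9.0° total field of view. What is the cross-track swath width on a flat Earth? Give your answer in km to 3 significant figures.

64.1 km

Half-angle = 9.0°/2 = 4.5°.
Swath width ≈ 2h·tan(θ/2) = 2 × 407 × tan(4.5°) = 64.1 km.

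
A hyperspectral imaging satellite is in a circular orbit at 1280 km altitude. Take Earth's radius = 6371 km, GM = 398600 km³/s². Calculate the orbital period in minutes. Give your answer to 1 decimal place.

111.0 min

Semi-major axis a = 6371 + 1280 = 7651 km. Period T = 2π√(a³/μ) = 2π√(7651³/398600) = 6660.2 s = 111.00 min.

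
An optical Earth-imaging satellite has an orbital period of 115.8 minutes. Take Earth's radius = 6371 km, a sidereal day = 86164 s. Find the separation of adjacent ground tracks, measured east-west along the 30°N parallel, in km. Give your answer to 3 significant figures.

2800 km

T = 115.8 min = 6948.0 s.
Node shift per orbit = (6948.0/86164) × 360° = 29.03°.
Equatorial spacing = 29.03 × 111.2 km/° = 3228 km.
At 30° latitude, spacing = 3228 × cos(30°) = 2795 km.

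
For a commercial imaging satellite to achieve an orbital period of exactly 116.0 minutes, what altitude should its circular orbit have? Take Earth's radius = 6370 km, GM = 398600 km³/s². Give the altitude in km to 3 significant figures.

T = 116.0 min = 6960.0 s.
From T = 2π√(a³/μ): a = (μ T²/4π²)^(1/3) = (398600 × 6960.0² / 4π²)^(1/3) = 7879 km.
Altitude h = a − R = 7879 − 6370 = 1509 km.

1510 km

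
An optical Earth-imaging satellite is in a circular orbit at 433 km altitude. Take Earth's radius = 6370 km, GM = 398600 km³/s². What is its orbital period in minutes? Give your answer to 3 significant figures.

Semi-major axis a = 6370 + 433 = 6803 km. Period T = 2π√(a³/μ) = 2π√(6803³/398600) = 5584.2 s = 93.07 min.

93.1 min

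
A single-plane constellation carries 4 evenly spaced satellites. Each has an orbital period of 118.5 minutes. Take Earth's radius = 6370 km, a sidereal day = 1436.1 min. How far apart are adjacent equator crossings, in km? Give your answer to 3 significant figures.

T = 118.5 min = 7110.0 s.
Single-satellite node shift = (7110.0/86166) × 360° = 29.71°.
With 4 satellites evenly phased, successive equator crossings are 29.71/4 = 7.426° apart.
That is 7.426 × 111.2 = 826 km at the equator.

826 km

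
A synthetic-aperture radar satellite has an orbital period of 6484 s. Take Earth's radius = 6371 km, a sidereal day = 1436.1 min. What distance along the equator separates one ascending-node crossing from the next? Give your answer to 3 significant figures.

3010 km

During one orbit Earth rotates (6484.0 / 86166) × 360° = 27.09°.
At the equator that is 27.09° × (2π·6371/360) km/° = 27.09 × 111.2 = 3012 km.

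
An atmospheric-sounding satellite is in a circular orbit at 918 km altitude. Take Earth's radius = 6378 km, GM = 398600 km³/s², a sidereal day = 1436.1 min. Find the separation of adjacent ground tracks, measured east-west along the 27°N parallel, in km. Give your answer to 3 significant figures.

Semi-major axis a = 6378 + 918 = 7296 km. Period T = 2π√(a³/μ) = 2π√(7296³/398600) = 6202.1 s = 103.37 min.
Node shift per orbit = (6202.1/86166) × 360° = 25.91°.
Equatorial spacing = 25.91 × 111.3 km/° = 2884 km.
At 27° latitude, spacing = 2884 × cos(27°) = 2570 km.

2570 km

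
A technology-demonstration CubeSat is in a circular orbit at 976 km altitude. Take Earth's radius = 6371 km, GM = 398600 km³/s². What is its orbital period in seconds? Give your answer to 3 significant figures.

6270 seconds

Semi-major axis a = 6371 + 976 = 7347 km. Period T = 2π√(a³/μ) = 2π√(7347³/398600) = 6267.2 s = 104.45 min.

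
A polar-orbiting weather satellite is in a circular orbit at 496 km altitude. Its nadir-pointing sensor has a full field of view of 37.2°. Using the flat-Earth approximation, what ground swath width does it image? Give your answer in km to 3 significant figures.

Half-angle = 37.2°/2 = 18.6°.
Swath width ≈ 2h·tan(θ/2) = 2 × 496 × tan(18.6°) = 333.8 km.

334 km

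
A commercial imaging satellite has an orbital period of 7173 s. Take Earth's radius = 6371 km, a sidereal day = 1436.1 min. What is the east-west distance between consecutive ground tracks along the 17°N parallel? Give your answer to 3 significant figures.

3190 km

Node shift per orbit = (7173.0/86166) × 360° = 29.97°.
Equatorial spacing = 29.97 × 111.2 km/° = 3332 km.
At 17° latitude, spacing = 3332 × cos(17°) = 3187 km.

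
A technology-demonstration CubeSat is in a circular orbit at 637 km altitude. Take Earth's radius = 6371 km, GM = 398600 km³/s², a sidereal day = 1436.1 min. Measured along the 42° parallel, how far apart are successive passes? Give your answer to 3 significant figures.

Semi-major axis a = 6371 + 637 = 7008 km. Period T = 2π√(a³/μ) = 2π√(7008³/398600) = 5838.5 s = 97.31 min.
Node shift per orbit = (5838.5/86166) × 360° = 24.39°.
Equatorial spacing = 24.39 × 111.2 km/° = 2712 km.
At 42° latitude, spacing = 2712 × cos(42°) = 2016 km.

2020 km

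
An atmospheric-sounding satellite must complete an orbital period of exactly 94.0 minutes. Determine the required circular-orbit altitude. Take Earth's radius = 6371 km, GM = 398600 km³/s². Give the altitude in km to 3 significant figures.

477 km

T = 94.0 min = 5640.0 s.
From T = 2π√(a³/μ): a = (μ T²/4π²)^(1/3) = (398600 × 5640.0² / 4π²)^(1/3) = 6848 km.
Altitude h = a − R = 6848 − 6371 = 477 km.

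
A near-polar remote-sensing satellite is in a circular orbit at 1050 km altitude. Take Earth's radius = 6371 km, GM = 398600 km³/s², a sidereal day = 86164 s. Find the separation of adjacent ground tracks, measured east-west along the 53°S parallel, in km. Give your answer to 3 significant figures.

Semi-major axis a = 6371 + 1050 = 7421 km. Period T = 2π√(a³/μ) = 2π√(7421³/398600) = 6362.2 s = 106.04 min.
Node shift per orbit = (6362.2/86164) × 360° = 26.58°.
Equatorial spacing = 26.58 × 111.2 km/° = 2956 km.
At 53° latitude, spacing = 2956 × cos(53°) = 1779 km.

1780 km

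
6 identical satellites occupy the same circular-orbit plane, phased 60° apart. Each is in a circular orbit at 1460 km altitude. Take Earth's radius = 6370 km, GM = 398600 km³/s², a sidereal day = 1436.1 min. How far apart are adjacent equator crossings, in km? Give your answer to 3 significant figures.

534 km

Semi-major axis a = 6370 + 1460 = 7830 km. Period T = 2π√(a³/μ) = 2π√(7830³/398600) = 6895.3 s = 114.92 min.
Single-satellite node shift = (6895.3/86166) × 360° = 28.81°.
With 6 satellites evenly phased, successive equator crossings are 28.81/6 = 4.801° apart.
That is 4.801 × 111.2 = 534 km at the equator.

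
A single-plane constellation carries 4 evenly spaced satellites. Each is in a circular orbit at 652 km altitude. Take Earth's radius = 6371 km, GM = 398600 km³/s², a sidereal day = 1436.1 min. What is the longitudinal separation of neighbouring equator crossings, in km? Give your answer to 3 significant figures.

680 km

Semi-major axis a = 6371 + 652 = 7023 km. Period T = 2π√(a³/μ) = 2π√(7023³/398600) = 5857.3 s = 97.62 min.
Single-satellite node shift = (5857.3/86166) × 360° = 24.47°.
With 4 satellites evenly phased, successive equator crossings are 24.47/4 = 6.118° apart.
That is 6.118 × 111.2 = 680 km at the equator.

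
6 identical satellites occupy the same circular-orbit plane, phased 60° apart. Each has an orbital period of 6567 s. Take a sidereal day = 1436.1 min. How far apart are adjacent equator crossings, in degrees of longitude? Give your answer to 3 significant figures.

4.57°

Single-satellite node shift = (6567.0/86166) × 360° = 27.44°.
With 6 satellites evenly phased, successive equator crossings are 27.44/6 = 4.573° apart.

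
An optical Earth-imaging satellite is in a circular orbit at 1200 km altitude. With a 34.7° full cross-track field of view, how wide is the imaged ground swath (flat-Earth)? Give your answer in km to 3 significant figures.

750 km

Half-angle = 34.7°/2 = 17.35°.
Swath width ≈ 2h·tan(θ/2) = 2 × 1200 × tan(17.35°) = 749.8 km.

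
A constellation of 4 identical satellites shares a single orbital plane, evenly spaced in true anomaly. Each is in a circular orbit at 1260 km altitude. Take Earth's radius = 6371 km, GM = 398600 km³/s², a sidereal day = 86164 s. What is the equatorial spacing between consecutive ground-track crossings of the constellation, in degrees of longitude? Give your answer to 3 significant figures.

6.93°

Semi-major axis a = 6371 + 1260 = 7631 km. Period T = 2π√(a³/μ) = 2π√(7631³/398600) = 6634.1 s = 110.57 min.
Single-satellite node shift = (6634.1/86164) × 360° = 27.72°.
With 4 satellites evenly phased, successive equator crossings are 27.72/4 = 6.929° apart.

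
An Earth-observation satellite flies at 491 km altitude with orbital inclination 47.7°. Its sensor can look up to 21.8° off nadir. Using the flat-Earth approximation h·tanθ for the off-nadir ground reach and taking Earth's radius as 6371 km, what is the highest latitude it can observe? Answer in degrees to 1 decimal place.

For a prograde orbit the ground track reaches latitude ±i = ±47.7°.
Sensor half-swath on the ground ≈ 491·tan(21.8°) = 196 km = 1.77° of latitude.
Maximum observable latitude ≈ 47.7 + 1.77 = 49.5°.

49.5°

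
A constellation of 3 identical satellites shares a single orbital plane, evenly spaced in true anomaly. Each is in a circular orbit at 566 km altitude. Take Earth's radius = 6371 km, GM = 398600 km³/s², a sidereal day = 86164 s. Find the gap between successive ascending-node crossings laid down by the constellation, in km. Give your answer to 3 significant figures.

890 km

Semi-major axis a = 6371 + 566 = 6937 km. Period T = 2π√(a³/μ) = 2π√(6937³/398600) = 5750.0 s = 95.83 min.
Single-satellite node shift = (5750.0/86164) × 360° = 24.02°.
With 3 satellites evenly phased, successive equator crossings are 24.02/3 = 8.008° apart.
That is 8.008 × 111.2 = 890 km at the equator.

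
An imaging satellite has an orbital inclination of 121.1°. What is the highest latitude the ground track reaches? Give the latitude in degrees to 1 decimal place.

58.9°

Retrograde orbit: the ground track reaches ±(180° − i) = ±(180 − 121.1) = ±58.9°.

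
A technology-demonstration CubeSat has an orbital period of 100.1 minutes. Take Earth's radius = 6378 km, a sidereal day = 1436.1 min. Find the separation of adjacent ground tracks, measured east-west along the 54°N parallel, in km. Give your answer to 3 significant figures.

1640 km

T = 100.1 min = 6006.0 s.
Node shift per orbit = (6006.0/86166) × 360° = 25.09°.
Equatorial spacing = 25.09 × 111.3 km/° = 2793 km.
At 54° latitude, spacing = 2793 × cos(54°) = 1642 km.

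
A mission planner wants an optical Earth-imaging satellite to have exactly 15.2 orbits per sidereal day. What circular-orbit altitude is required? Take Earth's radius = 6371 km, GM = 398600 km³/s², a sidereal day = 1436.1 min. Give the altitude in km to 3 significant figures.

Required period T = 86166 / 15.2 = 5668.8 s.
From T = 2π√(a³/μ): a = (μ T²/4π²)^(1/3) = (398600 × 5668.8² / 4π²)^(1/3) = 6872 km.
Altitude h = a − R = 6872 − 6371 = 501 km.

501 km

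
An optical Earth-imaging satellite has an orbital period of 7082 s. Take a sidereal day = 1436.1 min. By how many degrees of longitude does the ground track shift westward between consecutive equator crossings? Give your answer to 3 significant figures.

29.6°

During one orbit Earth rotates (7082.0 / 86166) × 360° = 29.59°.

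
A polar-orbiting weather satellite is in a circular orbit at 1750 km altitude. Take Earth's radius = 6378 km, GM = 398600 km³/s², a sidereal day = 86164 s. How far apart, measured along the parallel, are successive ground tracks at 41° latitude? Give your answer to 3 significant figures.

Semi-major axis a = 6378 + 1750 = 8128 km. Period T = 2π√(a³/μ) = 2π√(8128³/398600) = 7292.7 s = 121.54 min.
Node shift per orbit = (7292.7/86164) × 360° = 30.47°.
Equatorial spacing = 30.47 × 111.3 km/° = 3392 km.
At 41° latitude, spacing = 3392 × cos(41°) = 2560 km.

2560 km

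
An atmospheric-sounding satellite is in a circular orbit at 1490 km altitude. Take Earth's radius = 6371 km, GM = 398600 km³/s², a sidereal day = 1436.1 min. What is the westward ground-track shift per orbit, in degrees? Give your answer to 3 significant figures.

Semi-major axis a = 6371 + 1490 = 7861 km. Period T = 2π√(a³/μ) = 2π√(7861³/398600) = 6936.3 s = 115.61 min.
During one orbit Earth rotates (6936.3 / 86166) × 360° = 28.98°.

29.0°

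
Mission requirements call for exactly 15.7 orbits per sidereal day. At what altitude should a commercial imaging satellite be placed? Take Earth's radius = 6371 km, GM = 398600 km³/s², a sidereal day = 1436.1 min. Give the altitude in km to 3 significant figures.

Required period T = 86166 / 15.7 = 5488.3 s.
From T = 2π√(a³/μ): a = (μ T²/4π²)^(1/3) = (398600 × 5488.3² / 4π²)^(1/3) = 6725 km.
Altitude h = a − R = 6725 − 6371 = 354 km.

354 km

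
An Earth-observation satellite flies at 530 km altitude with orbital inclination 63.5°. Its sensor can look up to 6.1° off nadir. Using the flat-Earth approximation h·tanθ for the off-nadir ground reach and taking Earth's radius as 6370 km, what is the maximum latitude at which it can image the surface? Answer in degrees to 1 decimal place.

For a prograde orbit the ground track reaches latitude ±i = ±63.5°.
Sensor half-swath on the ground ≈ 530·tan(6.1°) = 57 km = 0.51° of latitude.
Maximum observable latitude ≈ 63.5 + 0.51 = 64.0°.

64.0°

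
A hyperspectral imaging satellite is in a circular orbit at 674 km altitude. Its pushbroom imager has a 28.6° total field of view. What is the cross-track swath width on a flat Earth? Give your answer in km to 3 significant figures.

344 km

Half-angle = 28.6°/2 = 14.3°.
Swath width ≈ 2h·tan(θ/2) = 2 × 674 × tan(14.3°) = 343.6 km.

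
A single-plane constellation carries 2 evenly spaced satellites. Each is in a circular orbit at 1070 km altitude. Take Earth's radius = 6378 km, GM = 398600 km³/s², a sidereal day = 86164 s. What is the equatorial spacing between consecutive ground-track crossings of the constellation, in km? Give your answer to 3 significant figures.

1490 km

Semi-major axis a = 6378 + 1070 = 7448 km. Period T = 2π√(a³/μ) = 2π√(7448³/398600) = 6396.9 s = 106.62 min.
Single-satellite node shift = (6396.9/86164) × 360° = 26.73°.
With 2 satellites evenly phased, successive equator crossings are 26.73/2 = 13.363° apart.
That is 13.363 × 111.3 = 1488 km at the equator.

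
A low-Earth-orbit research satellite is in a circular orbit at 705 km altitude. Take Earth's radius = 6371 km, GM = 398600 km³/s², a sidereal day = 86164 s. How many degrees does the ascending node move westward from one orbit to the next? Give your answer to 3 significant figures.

Semi-major axis a = 6371 + 705 = 7076 km. Period T = 2π√(a³/μ) = 2π√(7076³/398600) = 5923.7 s = 98.73 min.
During one orbit Earth rotates (5923.7 / 86164) × 360° = 24.75°.

24.7°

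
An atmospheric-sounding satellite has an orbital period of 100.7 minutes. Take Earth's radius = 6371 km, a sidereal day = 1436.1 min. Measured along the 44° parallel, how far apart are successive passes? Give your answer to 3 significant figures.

2020 km

T = 100.7 min = 6042.0 s.
Node shift per orbit = (6042.0/86166) × 360° = 25.24°.
Equatorial spacing = 25.24 × 111.2 km/° = 2807 km.
At 44° latitude, spacing = 2807 × cos(44°) = 2019 km.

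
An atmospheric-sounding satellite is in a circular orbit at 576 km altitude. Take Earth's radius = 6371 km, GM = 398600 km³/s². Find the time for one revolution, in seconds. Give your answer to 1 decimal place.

Semi-major axis a = 6371 + 576 = 6947 km. Period T = 2π√(a³/μ) = 2π√(6947³/398600) = 5762.4 s = 96.04 min.

5762.4 seconds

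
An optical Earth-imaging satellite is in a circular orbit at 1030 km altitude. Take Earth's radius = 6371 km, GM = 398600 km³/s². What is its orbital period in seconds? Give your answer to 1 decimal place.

6336.5 seconds

Semi-major axis a = 6371 + 1030 = 7401 km. Period T = 2π√(a³/μ) = 2π√(7401³/398600) = 6336.5 s = 105.61 min.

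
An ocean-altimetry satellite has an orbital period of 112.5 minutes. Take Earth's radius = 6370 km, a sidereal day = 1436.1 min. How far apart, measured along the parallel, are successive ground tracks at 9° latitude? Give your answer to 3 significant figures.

T = 112.5 min = 6750.0 s.
Node shift per orbit = (6750.0/86166) × 360° = 28.20°.
Equatorial spacing = 28.20 × 111.2 km/° = 3135 km.
At 9° latitude, spacing = 3135 × cos(9°) = 3097 km.

3100 km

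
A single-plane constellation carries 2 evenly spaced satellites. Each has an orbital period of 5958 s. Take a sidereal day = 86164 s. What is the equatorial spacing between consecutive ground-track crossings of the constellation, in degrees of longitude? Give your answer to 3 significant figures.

Single-satellite node shift = (5958.0/86164) × 360° = 24.89°.
With 2 satellites evenly phased, successive equator crossings are 24.89/2 = 12.446° apart.

12.4°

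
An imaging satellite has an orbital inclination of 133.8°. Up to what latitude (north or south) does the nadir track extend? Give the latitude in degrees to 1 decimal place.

Retrograde orbit: the ground track reaches ±(180° − i) = ±(180 − 133.8) = ±46.2°.

46.2°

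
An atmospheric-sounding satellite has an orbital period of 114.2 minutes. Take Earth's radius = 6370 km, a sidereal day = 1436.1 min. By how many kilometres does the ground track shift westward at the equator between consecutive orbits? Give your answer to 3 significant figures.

T = 114.2 min = 6852.0 s.
During one orbit Earth rotates (6852.0 / 86166) × 360° = 28.63°.
At the equator that is 28.63° × (2π·6370/360) km/° = 28.63 × 111.2 = 3183 km.

3180 km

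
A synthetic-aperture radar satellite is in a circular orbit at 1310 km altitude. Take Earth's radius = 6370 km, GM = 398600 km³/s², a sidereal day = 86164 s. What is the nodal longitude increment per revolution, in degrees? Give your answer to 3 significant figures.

Semi-major axis a = 6370 + 1310 = 7680 km. Period T = 2π√(a³/μ) = 2π√(7680³/398600) = 6698.1 s = 111.64 min.
During one orbit Earth rotates (6698.1 / 86164) × 360° = 27.99°.

28.0°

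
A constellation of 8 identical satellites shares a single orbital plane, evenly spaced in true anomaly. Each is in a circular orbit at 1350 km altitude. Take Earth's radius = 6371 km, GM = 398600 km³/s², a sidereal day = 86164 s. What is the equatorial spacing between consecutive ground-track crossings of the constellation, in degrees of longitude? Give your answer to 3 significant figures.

3.53°

Semi-major axis a = 6371 + 1350 = 7721 km. Period T = 2π√(a³/μ) = 2π√(7721³/398600) = 6751.8 s = 112.53 min.
Single-satellite node shift = (6751.8/86164) × 360° = 28.21°.
With 8 satellites evenly phased, successive equator crossings are 28.21/8 = 3.526° apart.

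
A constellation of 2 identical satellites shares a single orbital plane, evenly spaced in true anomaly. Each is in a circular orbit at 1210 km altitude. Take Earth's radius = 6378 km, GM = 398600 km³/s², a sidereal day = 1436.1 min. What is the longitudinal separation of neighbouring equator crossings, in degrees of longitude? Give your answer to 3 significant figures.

13.7°

Semi-major axis a = 6378 + 1210 = 7588 km. Period T = 2π√(a³/μ) = 2π√(7588³/398600) = 6578.1 s = 109.64 min.
Single-satellite node shift = (6578.1/86166) × 360° = 27.48°.
With 2 satellites evenly phased, successive equator crossings are 27.48/2 = 13.742° apart.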